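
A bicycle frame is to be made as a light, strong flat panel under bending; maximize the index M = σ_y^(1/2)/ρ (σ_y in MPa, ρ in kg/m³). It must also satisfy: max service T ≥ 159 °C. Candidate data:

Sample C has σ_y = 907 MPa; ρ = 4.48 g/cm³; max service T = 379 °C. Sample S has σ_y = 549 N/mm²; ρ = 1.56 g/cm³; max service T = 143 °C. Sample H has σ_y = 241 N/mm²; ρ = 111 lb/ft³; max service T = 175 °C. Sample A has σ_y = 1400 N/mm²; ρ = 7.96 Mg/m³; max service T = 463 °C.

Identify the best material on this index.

sample H

Screen on constraints: max service T ≥ 159 °C. Survivors: sample C, sample H, sample A.
Normalizing units and computing the index:
  sample C: σ_y = 907.0 MPa, ρ = 4480 kg/m³
  sample H: σ_y = 241.0 MPa, ρ = 1778 kg/m³
  sample A: σ_y = 1400 MPa, ρ = 7960 kg/m³
  sample H: M = 8.73×10⁻³
  sample C: M = 6.72×10⁻³
  sample A: M = 4.70×10⁻³
Sample H ranks first.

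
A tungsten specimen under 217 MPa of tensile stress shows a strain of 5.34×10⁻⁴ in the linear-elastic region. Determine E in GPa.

406 GPa

E = σ/ε = 217 MPa / 5.34×10⁻⁴ = 406400 MPa = 406 GPa.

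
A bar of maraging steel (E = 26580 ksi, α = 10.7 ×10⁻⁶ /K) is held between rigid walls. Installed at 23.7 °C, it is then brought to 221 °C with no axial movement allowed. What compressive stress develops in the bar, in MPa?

387 MPa

E = 26580 ksi = 183.3 GPa.
ΔT = 197.3 K. Constrained thermal stress σ = E·α·ΔT = 183.3×10³ MPa × 10.7×10⁻⁶ × 197.3 = 387 MPa (compressive).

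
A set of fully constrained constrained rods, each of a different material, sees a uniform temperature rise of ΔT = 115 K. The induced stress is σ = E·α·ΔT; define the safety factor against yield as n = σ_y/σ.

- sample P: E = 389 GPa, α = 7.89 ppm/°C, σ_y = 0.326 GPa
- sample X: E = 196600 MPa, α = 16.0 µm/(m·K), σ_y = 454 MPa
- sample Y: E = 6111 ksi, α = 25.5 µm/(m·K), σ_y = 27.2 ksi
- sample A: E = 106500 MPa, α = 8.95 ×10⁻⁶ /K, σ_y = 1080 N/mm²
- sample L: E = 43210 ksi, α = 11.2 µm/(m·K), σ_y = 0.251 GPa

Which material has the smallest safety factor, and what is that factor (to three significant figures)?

Converting E to GPa, α to ×10⁻⁶/K, σ_y to MPa, then σ and n for each:
  sample P: E = 389.0, α = 7.89, σ_y = 326.0 → σ = 353 MPa, n = 0.924
  sample X: E = 196.6, α = 16.0, σ_y = 454.0 → σ = 362 MPa, n = 1.26
  sample Y: E = 42.13, α = 25.5, σ_y = 187.5 → σ = 124 MPa, n = 1.52
  sample A: E = 106.5, α = 8.95, σ_y = 1080 → σ = 110 MPa, n = 9.85
  sample L: E = 297.9, α = 11.2, σ_y = 251.0 → σ = 384 MPa, n = 0.654
The minimum is sample L at n = 0.654.

sample L, n = 0.654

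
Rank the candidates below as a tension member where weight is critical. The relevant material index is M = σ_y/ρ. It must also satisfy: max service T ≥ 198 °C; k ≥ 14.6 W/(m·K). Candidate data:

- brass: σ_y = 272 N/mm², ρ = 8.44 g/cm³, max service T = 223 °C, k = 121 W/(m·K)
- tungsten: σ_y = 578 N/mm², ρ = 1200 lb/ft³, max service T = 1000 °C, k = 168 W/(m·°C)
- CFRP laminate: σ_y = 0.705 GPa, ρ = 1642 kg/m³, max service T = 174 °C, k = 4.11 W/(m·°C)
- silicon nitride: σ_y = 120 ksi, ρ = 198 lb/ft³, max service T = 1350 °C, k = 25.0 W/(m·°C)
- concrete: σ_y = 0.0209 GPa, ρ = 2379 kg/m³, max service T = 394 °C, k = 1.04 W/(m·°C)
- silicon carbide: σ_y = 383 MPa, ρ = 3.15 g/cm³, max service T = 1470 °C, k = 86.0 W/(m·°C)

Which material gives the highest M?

Screen on constraints: max service T ≥ 198 °C; k ≥ 14.6 W/(m·K). Survivors: brass, tungsten, silicon nitride, silicon carbide.
Normalizing units and computing the index:
  brass: σ_y = 272.0 MPa, ρ = 8440 kg/m³
  tungsten: σ_y = 578.0 MPa, ρ = 19220 kg/m³
  silicon nitride: σ_y = 827.4 MPa, ρ = 3172 kg/m³
  silicon carbide: σ_y = 383.0 MPa, ρ = 3150 kg/m³
  silicon nitride: M = 261 kN·m/kg
  silicon carbide: M = 122 kN·m/kg
  brass: M = 32.2 kN·m/kg
  tungsten: M = 30.1 kN·m/kg
The maximum is for silicon nitride.

silicon nitride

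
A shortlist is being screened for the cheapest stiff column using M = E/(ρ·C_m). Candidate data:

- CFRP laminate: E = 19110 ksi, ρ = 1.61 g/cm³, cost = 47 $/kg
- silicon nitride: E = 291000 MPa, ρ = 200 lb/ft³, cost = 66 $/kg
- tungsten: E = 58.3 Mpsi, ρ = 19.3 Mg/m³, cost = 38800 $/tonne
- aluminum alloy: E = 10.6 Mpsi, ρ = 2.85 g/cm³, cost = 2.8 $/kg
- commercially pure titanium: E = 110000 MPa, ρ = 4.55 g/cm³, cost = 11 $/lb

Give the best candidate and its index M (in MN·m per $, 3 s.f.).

In SI units:
  CFRP laminate: E = 131.8 GPa, ρ = 1610 kg/m³, cost = 47.00 $/kg
  silicon nitride: E = 291.0 GPa, ρ = 3204 kg/m³, cost = 66.00 $/kg
  tungsten: E = 402.0 GPa, ρ = 19300 kg/m³, cost = 38.80 $/kg
  aluminum alloy: E = 73.08 GPa, ρ = 2850 kg/m³, cost = 2.800 $/kg
  commercially pure titanium: E = 110.0 GPa, ρ = 4550 kg/m³, cost = 24.25 $/kg
  aluminum alloy: M = 9.16 MN·m per $
  CFRP laminate: M = 1.74 MN·m per $
  silicon nitride: M = 1.38 MN·m per $
  commercially pure titanium: M = 0.997 MN·m per $
  tungsten: M = 0.537 MN·m per $
The maximum is for aluminum alloy.

aluminum alloy, M = 9.16 MN·m per $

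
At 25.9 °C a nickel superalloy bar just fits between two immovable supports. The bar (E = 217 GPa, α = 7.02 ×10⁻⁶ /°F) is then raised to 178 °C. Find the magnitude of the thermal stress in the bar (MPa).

417 MPa

α = 7.02×10⁻⁶/°F × 9/5 = 12.6×10⁻⁶/K.
ΔT = 152.1 K. Constrained thermal stress σ = E·α·ΔT = 217.0×10³ MPa × 12.6×10⁻⁶ × 152.1 = 417 MPa (compressive).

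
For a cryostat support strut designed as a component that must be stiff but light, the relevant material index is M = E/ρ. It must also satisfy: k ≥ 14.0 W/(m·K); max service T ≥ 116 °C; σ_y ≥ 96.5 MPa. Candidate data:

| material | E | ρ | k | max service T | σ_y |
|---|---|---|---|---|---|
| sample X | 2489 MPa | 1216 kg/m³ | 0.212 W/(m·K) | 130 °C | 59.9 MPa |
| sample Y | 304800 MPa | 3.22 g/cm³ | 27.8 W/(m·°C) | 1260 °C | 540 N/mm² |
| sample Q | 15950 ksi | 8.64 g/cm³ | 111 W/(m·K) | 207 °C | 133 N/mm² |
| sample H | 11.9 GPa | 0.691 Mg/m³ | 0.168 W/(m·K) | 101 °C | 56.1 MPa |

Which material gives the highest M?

Screen on constraints: k ≥ 14.0 W/(m·K); max service T ≥ 116 °C; σ_y ≥ 96.5 MPa. Survivors: sample Y, sample Q.
Putting every candidate on a common basis:
  sample Y: E = 304.8 GPa, ρ = 3220 kg/m³
  sample Q: E = 110.0 GPa, ρ = 8640 kg/m³
  sample Y: M = 94.7 MN·m/kg
  sample Q: M = 12.7 MN·m/kg
The maximum is for sample Y.

sample Y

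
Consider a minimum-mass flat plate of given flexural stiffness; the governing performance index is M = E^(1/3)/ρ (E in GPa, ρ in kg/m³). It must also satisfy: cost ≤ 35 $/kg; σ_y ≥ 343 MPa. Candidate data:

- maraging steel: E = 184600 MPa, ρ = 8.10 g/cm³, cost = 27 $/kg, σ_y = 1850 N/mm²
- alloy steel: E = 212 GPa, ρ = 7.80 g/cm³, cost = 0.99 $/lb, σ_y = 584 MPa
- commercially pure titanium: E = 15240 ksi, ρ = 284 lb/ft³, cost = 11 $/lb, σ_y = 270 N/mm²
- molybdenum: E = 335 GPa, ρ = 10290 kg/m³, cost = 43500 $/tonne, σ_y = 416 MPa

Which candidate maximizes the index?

Screen on constraints: cost ≤ 35 $/kg; σ_y ≥ 343 MPa. Survivors: maraging steel, alloy steel.
Normalizing units and computing the index:
  maraging steel: E = 184.6 GPa, ρ = 8100 kg/m³
  alloy steel: E = 212.0 GPa, ρ = 7800 kg/m³
  alloy steel: M = 0.764×10⁻³
  maraging steel: M = 0.703×10⁻³
Highest index: alloy steel.

alloy steel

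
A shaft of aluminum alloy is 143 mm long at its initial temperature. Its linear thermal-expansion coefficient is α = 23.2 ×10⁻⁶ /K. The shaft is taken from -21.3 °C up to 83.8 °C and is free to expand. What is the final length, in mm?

ΔT = 83.8 − (-21.3) = 105.1 K.
ΔL = α·L₀·ΔT = 23.2×10⁻⁶ × 143 mm × 105.1 K = 0.349 mm.
L = L₀ + ΔL = 143 + 0.349 = 143.35 mm.

143.35 mm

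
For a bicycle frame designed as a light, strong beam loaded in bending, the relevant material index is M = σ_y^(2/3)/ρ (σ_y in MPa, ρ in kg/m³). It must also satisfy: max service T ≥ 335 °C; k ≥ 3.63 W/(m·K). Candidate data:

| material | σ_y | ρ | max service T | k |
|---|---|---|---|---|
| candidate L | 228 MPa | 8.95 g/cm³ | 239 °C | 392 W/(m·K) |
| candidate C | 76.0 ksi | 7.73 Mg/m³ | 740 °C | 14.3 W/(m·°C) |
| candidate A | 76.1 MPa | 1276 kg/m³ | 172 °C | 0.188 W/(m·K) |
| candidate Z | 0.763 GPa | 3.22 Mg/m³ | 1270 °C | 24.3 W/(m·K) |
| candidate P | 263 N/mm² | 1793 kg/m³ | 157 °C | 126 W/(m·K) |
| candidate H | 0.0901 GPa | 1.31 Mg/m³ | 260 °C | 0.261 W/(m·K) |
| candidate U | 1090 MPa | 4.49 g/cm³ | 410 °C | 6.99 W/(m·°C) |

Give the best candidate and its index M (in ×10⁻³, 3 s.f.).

Screen on constraints: max service T ≥ 335 °C; k ≥ 3.63 W/(m·K). Survivors: candidate C, candidate Z, candidate U.
In SI units:
  candidate C: σ_y = 524.0 MPa, ρ = 7730 kg/m³
  candidate Z: σ_y = 763.0 MPa, ρ = 3220 kg/m³
  candidate U: σ_y = 1090 MPa, ρ = 4490 kg/m³
  candidate Z: M = 25.9×10⁻³
  candidate U: M = 23.6×10⁻³
  candidate C: M = 8.41×10⁻³
Candidate Z has the largest M.

candidate Z, M = 25.9×10⁻³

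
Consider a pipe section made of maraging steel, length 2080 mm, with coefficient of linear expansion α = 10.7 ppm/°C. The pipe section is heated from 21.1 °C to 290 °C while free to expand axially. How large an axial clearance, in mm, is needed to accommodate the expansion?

5.98 mm

ΔT = 290 − 21.1 = 268.9 K.
ΔL = α·L₀·ΔT = 10.7×10⁻⁶ × 2080 mm × 268.9 K = 5.98 mm.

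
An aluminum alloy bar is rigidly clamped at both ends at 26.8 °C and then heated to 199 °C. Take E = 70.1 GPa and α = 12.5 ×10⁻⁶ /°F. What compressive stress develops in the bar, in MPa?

272 MPa

α = 12.5×10⁻⁶/°F × 9/5 = 22.5×10⁻⁶/K.
ΔT = 172.2 K. Constrained thermal stress σ = E·α·ΔT = 70.10×10³ MPa × 22.5×10⁻⁶ × 172.2 = 272 MPa (compressive).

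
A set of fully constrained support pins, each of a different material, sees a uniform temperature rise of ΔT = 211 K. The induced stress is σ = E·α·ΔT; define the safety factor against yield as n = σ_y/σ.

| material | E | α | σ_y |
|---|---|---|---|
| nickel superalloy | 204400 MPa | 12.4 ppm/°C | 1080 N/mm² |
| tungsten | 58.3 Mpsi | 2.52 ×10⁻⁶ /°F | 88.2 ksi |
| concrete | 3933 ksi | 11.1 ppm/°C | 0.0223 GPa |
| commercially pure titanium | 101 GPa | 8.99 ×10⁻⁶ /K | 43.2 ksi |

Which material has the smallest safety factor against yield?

concrete

With everything in SI (GPa, ×10⁻⁶/K, MPa):
  nickel superalloy: E = 204.4, α = 12.4, σ_y = 1080 → σ = 535 MPa, n = 2.02
  tungsten: E = 402.0, α = 4.54, σ_y = 608.1 → σ = 385 MPa, n = 1.58
  concrete: E = 27.12, α = 11.1, σ_y = 22.30 → σ = 63.5 MPa, n = 0.351
  commercially pure titanium: E = 101.0, α = 8.99, σ_y = 297.9 → σ = 192 MPa, n = 1.55
Concrete has the lowest safety factor, n = 0.351.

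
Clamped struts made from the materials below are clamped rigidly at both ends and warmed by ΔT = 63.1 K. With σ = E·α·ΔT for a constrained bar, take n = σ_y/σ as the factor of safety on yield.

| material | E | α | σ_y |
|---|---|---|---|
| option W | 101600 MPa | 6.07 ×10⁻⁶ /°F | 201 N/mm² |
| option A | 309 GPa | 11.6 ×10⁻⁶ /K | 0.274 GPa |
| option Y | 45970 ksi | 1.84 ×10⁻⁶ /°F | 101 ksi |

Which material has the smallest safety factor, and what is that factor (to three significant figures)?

Per material, after unit conversion:
  option W: E = 101.6, α = 10.9, σ_y = 201.0 → σ = 70.0 MPa, n = 2.87
  option A: E = 309.0, α = 11.6, σ_y = 274.0 → σ = 226 MPa, n = 1.21
  option Y: E = 317.0, α = 3.31, σ_y = 696.4 → σ = 66.2 MPa, n = 10.5
The minimum is option A at n = 1.21.

option A, n = 1.21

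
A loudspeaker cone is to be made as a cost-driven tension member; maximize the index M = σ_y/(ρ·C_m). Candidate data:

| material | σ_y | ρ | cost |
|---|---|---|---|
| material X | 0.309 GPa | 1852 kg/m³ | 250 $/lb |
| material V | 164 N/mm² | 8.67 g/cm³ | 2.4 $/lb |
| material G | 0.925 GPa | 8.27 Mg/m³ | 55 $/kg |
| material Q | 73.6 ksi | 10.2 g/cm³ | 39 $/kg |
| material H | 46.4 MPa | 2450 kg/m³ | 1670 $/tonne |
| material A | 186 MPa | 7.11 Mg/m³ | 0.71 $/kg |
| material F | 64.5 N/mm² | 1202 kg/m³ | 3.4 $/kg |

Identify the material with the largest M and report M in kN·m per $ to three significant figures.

Putting every candidate on a common basis:
  material X: σ_y = 309.0 MPa, ρ = 1852 kg/m³, cost = 551.1 $/kg
  material V: σ_y = 164.0 MPa, ρ = 8670 kg/m³, cost = 5.291 $/kg
  material G: σ_y = 925.0 MPa, ρ = 8270 kg/m³, cost = 55.00 $/kg
  material Q: σ_y = 507.5 MPa, ρ = 10200 kg/m³, cost = 39.00 $/kg
  material H: σ_y = 46.40 MPa, ρ = 2450 kg/m³, cost = 1.670 $/kg
  material A: σ_y = 186.0 MPa, ρ = 7110 kg/m³, cost = 0.7100 $/kg
  material F: σ_y = 64.50 MPa, ρ = 1202 kg/m³, cost = 3.400 $/kg
  material A: M = 36.8 kN·m per $
  material F: M = 15.8 kN·m per $
  material H: M = 11.3 kN·m per $
  material V: M = 3.58 kN·m per $
  material G: M = 2.03 kN·m per $
  material Q: M = 1.28 kN·m per $
  material X: M = 0.303 kN·m per $
Material A has the largest M.

material A, M = 36.8 kN·m per $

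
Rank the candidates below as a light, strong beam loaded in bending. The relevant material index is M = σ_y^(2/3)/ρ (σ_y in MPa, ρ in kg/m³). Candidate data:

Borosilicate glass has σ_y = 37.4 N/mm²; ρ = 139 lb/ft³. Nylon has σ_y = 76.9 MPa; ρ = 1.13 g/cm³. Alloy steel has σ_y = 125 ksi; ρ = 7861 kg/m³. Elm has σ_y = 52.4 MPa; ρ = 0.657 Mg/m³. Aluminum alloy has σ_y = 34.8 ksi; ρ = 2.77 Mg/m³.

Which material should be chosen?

Putting every candidate on a common basis:
  borosilicate glass: σ_y = 37.40 MPa, ρ = 2227 kg/m³
  nylon: σ_y = 76.90 MPa, ρ = 1130 kg/m³
  alloy steel: σ_y = 861.8 MPa, ρ = 7861 kg/m³
  elm: σ_y = 52.40 MPa, ρ = 657.0 kg/m³
  aluminum alloy: σ_y = 239.9 MPa, ρ = 2770 kg/m³
  elm: M = 21.3×10⁻³
  nylon: M = 16.0×10⁻³
  aluminum alloy: M = 13.9×10⁻³
  alloy steel: M = 11.5×10⁻³
  borosilicate glass: M = 5.02×10⁻³
The maximum is for elm.

elm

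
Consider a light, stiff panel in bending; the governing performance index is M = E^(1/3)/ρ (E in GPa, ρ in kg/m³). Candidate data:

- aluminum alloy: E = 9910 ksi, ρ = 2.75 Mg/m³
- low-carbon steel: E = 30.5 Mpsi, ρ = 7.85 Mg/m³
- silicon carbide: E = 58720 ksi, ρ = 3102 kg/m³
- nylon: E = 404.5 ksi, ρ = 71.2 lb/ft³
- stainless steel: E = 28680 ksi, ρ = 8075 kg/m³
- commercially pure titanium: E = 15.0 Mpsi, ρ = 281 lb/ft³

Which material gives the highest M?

silicon carbide

After converting to SI:
  aluminum alloy: E = 68.33 GPa, ρ = 2750 kg/m³
  low-carbon steel: E = 210.3 GPa, ρ = 7850 kg/m³
  silicon carbide: E = 404.9 GPa, ρ = 3102 kg/m³
  nylon: E = 2.789 GPa, ρ = 1141 kg/m³
  stainless steel: E = 197.7 GPa, ρ = 8075 kg/m³
  commercially pure titanium: E = 103.4 GPa, ρ = 4501 kg/m³
  silicon carbide: M = 2.38×10⁻³
  aluminum alloy: M = 1.49×10⁻³
  nylon: M = 1.23×10⁻³
  commercially pure titanium: M = 1.04×10⁻³
  low-carbon steel: M = 0.758×10⁻³
  stainless steel: M = 0.721×10⁻³
The maximum is for silicon carbide.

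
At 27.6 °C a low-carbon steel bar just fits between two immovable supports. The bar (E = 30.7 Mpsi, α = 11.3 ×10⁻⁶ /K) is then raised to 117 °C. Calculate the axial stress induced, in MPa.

E = 30.7 Mpsi = 211.7 GPa.
ΔT = 89.40 K. Constrained thermal stress σ = E·α·ΔT = 211.7×10³ MPa × 11.3×10⁻⁶ × 89.40 = 214 MPa (compressive).

214 MPa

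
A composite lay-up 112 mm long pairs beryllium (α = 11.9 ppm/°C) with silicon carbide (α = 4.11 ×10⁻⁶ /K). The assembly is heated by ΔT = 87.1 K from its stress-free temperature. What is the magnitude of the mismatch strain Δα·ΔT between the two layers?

Δα = |11.9 − 4.11|×10⁻⁶/K = 7.79×10⁻⁶/K.
Mismatch strain = Δα·ΔT = 7.79×10⁻⁶ × 87.1 = 6.79×10⁻⁴.

6.79×10⁻⁴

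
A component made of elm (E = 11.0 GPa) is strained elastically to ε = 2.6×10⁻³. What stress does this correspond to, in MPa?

28.6 MPa

σ = E·ε = 11000 MPa × 2.6×10⁻³ = 28.6 MPa.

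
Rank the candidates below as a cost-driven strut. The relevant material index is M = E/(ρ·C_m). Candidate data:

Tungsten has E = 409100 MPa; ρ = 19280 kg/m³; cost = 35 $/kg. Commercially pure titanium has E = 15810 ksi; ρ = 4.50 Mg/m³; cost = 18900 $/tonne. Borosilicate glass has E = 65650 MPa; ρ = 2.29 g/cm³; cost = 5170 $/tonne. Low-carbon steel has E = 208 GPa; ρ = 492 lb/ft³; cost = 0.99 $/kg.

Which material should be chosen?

In SI units:
  tungsten: E = 409.1 GPa, ρ = 19280 kg/m³, cost = 35.00 $/kg
  commercially pure titanium: E = 109.0 GPa, ρ = 4500 kg/m³, cost = 18.90 $/kg
  borosilicate glass: E = 65.65 GPa, ρ = 2290 kg/m³, cost = 5.170 $/kg
  low-carbon steel: E = 208.0 GPa, ρ = 7881 kg/m³, cost = 0.9900 $/kg
  low-carbon steel: M = 26.7 MN·m per $
  borosilicate glass: M = 5.55 MN·m per $
  commercially pure titanium: M = 1.28 MN·m per $
  tungsten: M = 0.606 MN·m per $
The maximum is for low-carbon steel.

low-carbon steel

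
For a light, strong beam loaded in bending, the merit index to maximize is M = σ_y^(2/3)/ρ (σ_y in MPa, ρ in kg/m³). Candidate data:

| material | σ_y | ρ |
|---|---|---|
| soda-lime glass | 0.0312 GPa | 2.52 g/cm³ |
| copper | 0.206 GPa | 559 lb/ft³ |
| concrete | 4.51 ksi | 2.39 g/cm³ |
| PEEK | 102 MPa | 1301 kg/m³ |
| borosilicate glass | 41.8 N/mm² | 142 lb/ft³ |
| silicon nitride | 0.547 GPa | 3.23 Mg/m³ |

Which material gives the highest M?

In SI units:
  soda-lime glass: σ_y = 31.20 MPa, ρ = 2520 kg/m³
  copper: σ_y = 206.0 MPa, ρ = 8954 kg/m³
  concrete: σ_y = 31.10 MPa, ρ = 2390 kg/m³
  PEEK: σ_y = 102.0 MPa, ρ = 1301 kg/m³
  borosilicate glass: σ_y = 41.80 MPa, ρ = 2275 kg/m³
  silicon nitride: σ_y = 547.0 MPa, ρ = 3230 kg/m³
  silicon nitride: M = 20.7×10⁻³
  PEEK: M = 16.8×10⁻³
  borosilicate glass: M = 5.30×10⁻³
  concrete: M = 4.14×10⁻³
  soda-lime glass: M = 3.93×10⁻³
  copper: M = 3.90×10⁻³
The maximum is for silicon nitride.

silicon nitride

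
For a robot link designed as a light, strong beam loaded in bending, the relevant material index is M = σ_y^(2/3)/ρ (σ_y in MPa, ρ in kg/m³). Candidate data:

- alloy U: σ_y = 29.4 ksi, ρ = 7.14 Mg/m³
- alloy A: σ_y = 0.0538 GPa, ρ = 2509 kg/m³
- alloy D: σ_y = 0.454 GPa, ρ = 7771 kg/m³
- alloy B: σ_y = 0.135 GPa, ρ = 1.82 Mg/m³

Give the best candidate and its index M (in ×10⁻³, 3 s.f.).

Convert each candidate to consistent units, then evaluate M:
  alloy U: σ_y = 202.7 MPa, ρ = 7140 kg/m³
  alloy A: σ_y = 53.80 MPa, ρ = 2509 kg/m³
  alloy D: σ_y = 454.0 MPa, ρ = 7771 kg/m³
  alloy B: σ_y = 135.0 MPa, ρ = 1820 kg/m³
  alloy B: M = 14.5×10⁻³
  alloy D: M = 7.60×10⁻³
  alloy A: M = 5.68×10⁻³
  alloy U: M = 4.83×10⁻³
Alloy B ranks first.

alloy B, M = 14.5×10⁻³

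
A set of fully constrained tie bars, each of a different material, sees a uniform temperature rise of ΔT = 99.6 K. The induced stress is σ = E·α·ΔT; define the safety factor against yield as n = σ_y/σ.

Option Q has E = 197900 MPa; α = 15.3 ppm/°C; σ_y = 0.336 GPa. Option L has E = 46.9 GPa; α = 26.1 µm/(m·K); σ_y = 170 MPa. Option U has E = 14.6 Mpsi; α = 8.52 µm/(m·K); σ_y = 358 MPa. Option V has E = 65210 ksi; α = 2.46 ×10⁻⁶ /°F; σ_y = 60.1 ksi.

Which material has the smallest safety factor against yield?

option Q

In consistent units (E in GPa, α in ×10⁻⁶/K, σ_y in MPa):
  option Q: E = 197.9, α = 15.3, σ_y = 336.0 → σ = 302 MPa, n = 1.11
  option L: E = 46.90, α = 26.1, σ_y = 170.0 → σ = 122 MPa, n = 1.39
  option U: E = 100.7, α = 8.52, σ_y = 358.0 → σ = 85.4 MPa, n = 4.19
  option V: E = 449.6, α = 4.43, σ_y = 414.4 → σ = 198 MPa, n = 2.09
Smallest n: option Q with n = 1.11.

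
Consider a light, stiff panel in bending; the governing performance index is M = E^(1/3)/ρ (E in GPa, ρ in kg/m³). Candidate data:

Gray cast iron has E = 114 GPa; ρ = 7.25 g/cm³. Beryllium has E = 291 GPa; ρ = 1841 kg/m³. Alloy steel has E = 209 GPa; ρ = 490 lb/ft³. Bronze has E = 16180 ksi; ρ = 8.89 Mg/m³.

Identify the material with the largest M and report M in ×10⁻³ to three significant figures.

Normalizing units and computing the index:
  gray cast iron: E = 114.0 GPa, ρ = 7250 kg/m³
  beryllium: E = 291.0 GPa, ρ = 1841 kg/m³
  alloy steel: E = 209.0 GPa, ρ = 7849 kg/m³
  bronze: E = 111.6 GPa, ρ = 8890 kg/m³
  beryllium: M = 3.60×10⁻³
  alloy steel: M = 0.756×10⁻³
  gray cast iron: M = 0.669×10⁻³
  bronze: M = 0.541×10⁻³
Beryllium has the largest M.

beryllium, M = 3.60×10⁻³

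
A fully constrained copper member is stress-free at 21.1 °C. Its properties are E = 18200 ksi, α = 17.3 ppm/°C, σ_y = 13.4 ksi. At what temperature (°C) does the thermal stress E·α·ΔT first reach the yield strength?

E = 18200 ksi = 125.5 GPa.
σ_y = 13.4 ksi = 92.39 MPa.
E·α·ΔT = 92.39 MPa ⇒ ΔT = 92.39 / (125.5×10³ × 17.3×10⁻⁶) = 42.56 K.
T = 21.1 + 42.56 = 63.66 °C.

63.7 °C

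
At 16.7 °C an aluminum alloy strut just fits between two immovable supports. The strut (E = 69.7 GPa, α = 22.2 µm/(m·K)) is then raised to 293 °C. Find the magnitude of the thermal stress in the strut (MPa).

ΔT = 276.3 K. Constrained thermal stress σ = E·α·ΔT = 69.70×10³ MPa × 22.2×10⁻⁶ × 276.3 = 428 MPa (compressive).

428 MPa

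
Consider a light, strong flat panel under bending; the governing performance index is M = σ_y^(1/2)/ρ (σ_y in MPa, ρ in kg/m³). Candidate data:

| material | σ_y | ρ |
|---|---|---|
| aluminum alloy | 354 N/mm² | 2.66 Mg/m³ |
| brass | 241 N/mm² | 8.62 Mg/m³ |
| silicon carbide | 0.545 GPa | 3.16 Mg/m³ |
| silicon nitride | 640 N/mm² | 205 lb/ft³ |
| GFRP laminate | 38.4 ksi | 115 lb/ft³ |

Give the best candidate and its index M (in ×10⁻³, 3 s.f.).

GFRP laminate, M = 8.83×10⁻³

Putting every candidate on a common basis:
  aluminum alloy: σ_y = 354.0 MPa, ρ = 2660 kg/m³
  brass: σ_y = 241.0 MPa, ρ = 8620 kg/m³
  silicon carbide: σ_y = 545.0 MPa, ρ = 3160 kg/m³
  silicon nitride: σ_y = 640.0 MPa, ρ = 3284 kg/m³
  GFRP laminate: σ_y = 264.8 MPa, ρ = 1842 kg/m³
  GFRP laminate: M = 8.83×10⁻³
  silicon nitride: M = 7.70×10⁻³
  silicon carbide: M = 7.39×10⁻³
  aluminum alloy: M = 7.07×10⁻³
  brass: M = 1.80×10⁻³
GFRP laminate ranks first.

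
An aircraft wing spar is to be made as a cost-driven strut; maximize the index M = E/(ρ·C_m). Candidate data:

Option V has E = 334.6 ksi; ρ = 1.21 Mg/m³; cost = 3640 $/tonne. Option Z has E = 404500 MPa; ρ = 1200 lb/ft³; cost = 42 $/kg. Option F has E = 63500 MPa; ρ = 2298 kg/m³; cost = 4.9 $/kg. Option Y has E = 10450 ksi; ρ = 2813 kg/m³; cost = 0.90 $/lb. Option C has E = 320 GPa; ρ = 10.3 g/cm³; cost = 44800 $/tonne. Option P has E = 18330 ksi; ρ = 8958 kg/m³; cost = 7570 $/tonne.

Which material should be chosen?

Convert each candidate to consistent units, then evaluate M:
  option V: E = 2.307 GPa, ρ = 1210 kg/m³, cost = 3.640 $/kg
  option Z: E = 404.5 GPa, ρ = 19220 kg/m³, cost = 42.00 $/kg
  option F: E = 63.50 GPa, ρ = 2298 kg/m³, cost = 4.900 $/kg
  option Y: E = 72.05 GPa, ρ = 2813 kg/m³, cost = 1.984 $/kg
  option C: E = 320.0 GPa, ρ = 10300 kg/m³, cost = 44.80 $/kg
  option P: E = 126.4 GPa, ρ = 8958 kg/m³, cost = 7.570 $/kg
  option Y: M = 12.9 MN·m per $
  option F: M = 5.64 MN·m per $
  option P: M = 1.86 MN·m per $
  option C: M = 0.693 MN·m per $
  option V: M = 0.524 MN·m per $
  option Z: M = 0.501 MN·m per $
Option Y ranks first.

option Y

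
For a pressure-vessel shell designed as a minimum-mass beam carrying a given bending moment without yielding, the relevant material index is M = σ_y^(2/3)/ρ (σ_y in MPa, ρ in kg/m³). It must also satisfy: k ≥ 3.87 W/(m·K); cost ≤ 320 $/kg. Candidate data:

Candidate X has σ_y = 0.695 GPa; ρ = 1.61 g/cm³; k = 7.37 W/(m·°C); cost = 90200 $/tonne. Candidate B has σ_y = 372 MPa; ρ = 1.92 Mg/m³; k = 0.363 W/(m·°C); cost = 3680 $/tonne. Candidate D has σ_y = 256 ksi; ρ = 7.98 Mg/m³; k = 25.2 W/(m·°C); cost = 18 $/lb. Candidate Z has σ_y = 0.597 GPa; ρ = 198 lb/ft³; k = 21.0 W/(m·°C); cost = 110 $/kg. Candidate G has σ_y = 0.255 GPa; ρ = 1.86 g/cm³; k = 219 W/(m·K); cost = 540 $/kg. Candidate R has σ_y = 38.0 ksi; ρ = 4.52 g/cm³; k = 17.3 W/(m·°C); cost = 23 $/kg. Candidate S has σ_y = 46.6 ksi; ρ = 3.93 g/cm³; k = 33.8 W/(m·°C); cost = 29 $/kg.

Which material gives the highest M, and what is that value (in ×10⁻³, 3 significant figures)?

Screen on constraints: k ≥ 3.87 W/(m·K); cost ≤ 320 $/kg. Survivors: candidate X, candidate D, candidate Z, candidate R, candidate S.
Normalizing units and computing the index:
  candidate X: σ_y = 695.0 MPa, ρ = 1610 kg/m³
  candidate D: σ_y = 1765 MPa, ρ = 7980 kg/m³
  candidate Z: σ_y = 597.0 MPa, ρ = 3172 kg/m³
  candidate R: σ_y = 262.0 MPa, ρ = 4520 kg/m³
  candidate S: σ_y = 321.3 MPa, ρ = 3930 kg/m³
  candidate X: M = 48.7×10⁻³
  candidate Z: M = 22.4×10⁻³
  candidate D: M = 18.3×10⁻³
  candidate S: M = 11.9×10⁻³
  candidate R: M = 9.06×10⁻³
Candidate X has the largest M.

candidate X, M = 48.7×10⁻³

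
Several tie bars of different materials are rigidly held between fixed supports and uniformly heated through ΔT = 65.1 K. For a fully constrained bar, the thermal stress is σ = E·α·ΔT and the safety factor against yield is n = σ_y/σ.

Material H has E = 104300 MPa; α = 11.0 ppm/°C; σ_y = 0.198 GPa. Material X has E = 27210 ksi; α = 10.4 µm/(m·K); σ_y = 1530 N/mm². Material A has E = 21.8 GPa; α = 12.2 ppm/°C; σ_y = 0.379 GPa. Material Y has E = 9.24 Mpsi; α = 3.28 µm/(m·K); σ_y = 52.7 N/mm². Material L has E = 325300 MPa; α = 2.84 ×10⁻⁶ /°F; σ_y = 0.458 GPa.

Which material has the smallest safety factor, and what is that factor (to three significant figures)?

Per material, after unit conversion:
  material H: E = 104.3, α = 11.0, σ_y = 198.0 → σ = 74.7 MPa, n = 2.65
  material X: E = 187.6, α = 10.4, σ_y = 1530 → σ = 127 MPa, n = 12.0
  material A: E = 21.80, α = 12.2, σ_y = 379.0 → σ = 17.3 MPa, n = 21.9
  material Y: E = 63.71, α = 3.28, σ_y = 52.70 → σ = 13.6 MPa, n = 3.87
  material L: E = 325.3, α = 5.11, σ_y = 458.0 → σ = 108 MPa, n = 4.23
Smallest n: material H with n = 2.65.

material H, n = 2.65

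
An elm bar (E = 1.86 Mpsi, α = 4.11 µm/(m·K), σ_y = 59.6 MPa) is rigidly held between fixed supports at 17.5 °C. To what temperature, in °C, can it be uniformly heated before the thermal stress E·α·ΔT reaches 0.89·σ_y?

1020 °C

E = 1.86 Mpsi = 12.82 GPa.
E·α·ΔT = 53.04 MPa ⇒ ΔT = 53.04 / (12.82×10³ × 4.11×10⁻⁶) = 1006 K.
T = 17.5 + 1006 = 1024 °C.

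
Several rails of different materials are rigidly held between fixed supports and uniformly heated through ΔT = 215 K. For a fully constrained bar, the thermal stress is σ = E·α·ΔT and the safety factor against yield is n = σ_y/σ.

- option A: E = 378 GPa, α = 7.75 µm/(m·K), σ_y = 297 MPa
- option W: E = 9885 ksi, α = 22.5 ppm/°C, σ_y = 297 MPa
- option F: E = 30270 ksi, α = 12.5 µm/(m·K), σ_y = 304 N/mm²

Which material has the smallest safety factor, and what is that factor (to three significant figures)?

Converting E to GPa, α to ×10⁻⁶/K, σ_y to MPa, then σ and n for each:
  option A: E = 378.0, α = 7.75, σ_y = 297.0 → σ = 630 MPa, n = 0.472
  option W: E = 68.15, α = 22.5, σ_y = 297.0 → σ = 330 MPa, n = 0.901
  option F: E = 208.7, α = 12.5, σ_y = 304.0 → σ = 561 MPa, n = 0.542
Smallest n: option A with n = 0.472.

option A, n = 0.472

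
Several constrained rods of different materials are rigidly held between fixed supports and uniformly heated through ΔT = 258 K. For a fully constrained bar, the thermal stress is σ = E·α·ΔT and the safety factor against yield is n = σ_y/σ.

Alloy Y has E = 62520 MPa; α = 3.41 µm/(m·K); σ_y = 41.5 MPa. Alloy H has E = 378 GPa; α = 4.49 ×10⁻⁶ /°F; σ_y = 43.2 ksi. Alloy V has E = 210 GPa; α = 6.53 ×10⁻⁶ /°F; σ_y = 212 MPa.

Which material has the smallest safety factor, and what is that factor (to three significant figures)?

alloy V, n = 0.333

With everything in SI (GPa, ×10⁻⁶/K, MPa):
  alloy Y: E = 62.52, α = 3.41, σ_y = 41.50 → σ = 55.0 MPa, n = 0.754
  alloy H: E = 378.0, α = 8.08, σ_y = 297.9 → σ = 788 MPa, n = 0.378
  alloy V: E = 210.0, α = 11.8, σ_y = 212.0 → σ = 637 MPa, n = 0.333
Smallest n: alloy V with n = 0.333.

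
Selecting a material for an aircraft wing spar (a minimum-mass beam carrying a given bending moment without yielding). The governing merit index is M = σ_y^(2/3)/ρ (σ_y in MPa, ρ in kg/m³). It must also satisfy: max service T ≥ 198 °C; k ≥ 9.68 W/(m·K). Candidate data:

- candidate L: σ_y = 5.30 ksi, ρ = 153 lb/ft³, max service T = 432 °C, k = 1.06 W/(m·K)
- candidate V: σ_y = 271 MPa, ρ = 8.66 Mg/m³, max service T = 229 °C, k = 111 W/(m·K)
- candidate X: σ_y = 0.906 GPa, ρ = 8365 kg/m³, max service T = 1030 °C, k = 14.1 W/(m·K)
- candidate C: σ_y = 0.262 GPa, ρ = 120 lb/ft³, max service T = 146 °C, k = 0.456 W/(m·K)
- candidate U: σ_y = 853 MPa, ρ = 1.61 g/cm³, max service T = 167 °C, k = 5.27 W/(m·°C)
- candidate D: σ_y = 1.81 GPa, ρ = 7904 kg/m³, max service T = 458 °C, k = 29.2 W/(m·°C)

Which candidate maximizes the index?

candidate D

Screen on constraints: max service T ≥ 198 °C; k ≥ 9.68 W/(m·K). Survivors: candidate V, candidate X, candidate D.
Convert each candidate to consistent units, then evaluate M:
  candidate V: σ_y = 271.0 MPa, ρ = 8660 kg/m³
  candidate X: σ_y = 906.0 MPa, ρ = 8365 kg/m³
  candidate D: σ_y = 1810 MPa, ρ = 7904 kg/m³
  candidate D: M = 18.8×10⁻³
  candidate X: M = 11.2×10⁻³
  candidate V: M = 4.84×10⁻³
Highest index: candidate D.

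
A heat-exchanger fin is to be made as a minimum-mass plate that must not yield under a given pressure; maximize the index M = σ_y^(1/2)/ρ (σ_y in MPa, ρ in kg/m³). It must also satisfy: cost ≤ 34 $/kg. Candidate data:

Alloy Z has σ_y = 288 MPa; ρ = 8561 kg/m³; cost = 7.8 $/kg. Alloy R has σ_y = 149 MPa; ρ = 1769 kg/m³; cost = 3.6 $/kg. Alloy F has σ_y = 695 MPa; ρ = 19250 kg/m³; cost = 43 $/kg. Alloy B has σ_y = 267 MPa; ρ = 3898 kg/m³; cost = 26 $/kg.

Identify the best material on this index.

alloy R

Screen on constraints: cost ≤ 34 $/kg. Survivors: alloy Z, alloy R, alloy B.
Evaluate M for each candidate:
  alloy R: M = 6.90×10⁻³
  alloy B: M = 4.19×10⁻³
  alloy Z: M = 1.98×10⁻³
Alloy R ranks first.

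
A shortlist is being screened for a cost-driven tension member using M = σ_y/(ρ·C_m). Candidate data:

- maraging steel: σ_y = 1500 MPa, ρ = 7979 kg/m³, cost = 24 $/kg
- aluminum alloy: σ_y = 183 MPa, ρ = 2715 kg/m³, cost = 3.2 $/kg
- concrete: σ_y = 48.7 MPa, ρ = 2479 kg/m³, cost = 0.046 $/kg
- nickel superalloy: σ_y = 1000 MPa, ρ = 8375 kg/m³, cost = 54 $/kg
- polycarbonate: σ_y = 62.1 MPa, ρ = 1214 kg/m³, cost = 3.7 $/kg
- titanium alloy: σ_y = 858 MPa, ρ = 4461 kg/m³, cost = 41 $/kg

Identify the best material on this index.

concrete

Computing M directly (units already consistent):
  concrete: M = 427 kN·m per $
  aluminum alloy: M = 21.1 kN·m per $
  polycarbonate: M = 13.8 kN·m per $
  maraging steel: M = 7.83 kN·m per $
  titanium alloy: M = 4.69 kN·m per $
  nickel superalloy: M = 2.21 kN·m per $
Concrete ranks first.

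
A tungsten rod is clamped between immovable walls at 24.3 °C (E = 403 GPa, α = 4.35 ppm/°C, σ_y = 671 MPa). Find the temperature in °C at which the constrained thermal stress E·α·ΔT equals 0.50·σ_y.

E·α·ΔT = 335.5 MPa ⇒ ΔT = 335.5 / (403.0×10³ × 4.35×10⁻⁶) = 191.4 K.
T = 24.3 + 191.4 = 215.7 °C.

216 °C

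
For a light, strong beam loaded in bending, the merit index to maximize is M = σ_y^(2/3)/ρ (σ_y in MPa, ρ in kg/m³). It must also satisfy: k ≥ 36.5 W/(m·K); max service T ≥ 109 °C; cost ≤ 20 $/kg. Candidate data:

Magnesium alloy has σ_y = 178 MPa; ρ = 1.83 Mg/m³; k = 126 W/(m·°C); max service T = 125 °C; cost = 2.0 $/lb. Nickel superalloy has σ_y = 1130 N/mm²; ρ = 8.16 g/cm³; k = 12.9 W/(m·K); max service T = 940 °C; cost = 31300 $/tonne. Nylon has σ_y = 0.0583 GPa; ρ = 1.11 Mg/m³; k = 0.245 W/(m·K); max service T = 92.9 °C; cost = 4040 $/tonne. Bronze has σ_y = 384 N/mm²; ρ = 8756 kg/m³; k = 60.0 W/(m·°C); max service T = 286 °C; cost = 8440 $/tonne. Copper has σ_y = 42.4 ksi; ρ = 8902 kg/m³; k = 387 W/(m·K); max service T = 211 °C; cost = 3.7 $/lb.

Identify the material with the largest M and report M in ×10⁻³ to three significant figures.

Screen on constraints: k ≥ 36.5 W/(m·K); max service T ≥ 109 °C; cost ≤ 20 $/kg. Survivors: magnesium alloy, bronze, copper.
Convert each candidate to consistent units, then evaluate M:
  magnesium alloy: σ_y = 178.0 MPa, ρ = 1830 kg/m³
  bronze: σ_y = 384.0 MPa, ρ = 8756 kg/m³
  copper: σ_y = 292.3 MPa, ρ = 8902 kg/m³
  magnesium alloy: M = 17.3×10⁻³
  bronze: M = 6.03×10⁻³
  copper: M = 4.95×10⁻³
Magnesium alloy ranks first.

magnesium alloy, M = 17.3×10⁻³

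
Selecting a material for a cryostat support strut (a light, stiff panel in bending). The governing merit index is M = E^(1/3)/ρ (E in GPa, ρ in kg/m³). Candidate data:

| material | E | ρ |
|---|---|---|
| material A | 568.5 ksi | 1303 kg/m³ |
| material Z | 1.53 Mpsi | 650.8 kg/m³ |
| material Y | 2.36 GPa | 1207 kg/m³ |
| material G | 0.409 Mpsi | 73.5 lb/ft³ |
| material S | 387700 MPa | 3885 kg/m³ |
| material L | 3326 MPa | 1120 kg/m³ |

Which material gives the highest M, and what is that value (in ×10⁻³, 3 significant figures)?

Normalizing units and computing the index:
  material A: E = 3.920 GPa, ρ = 1303 kg/m³
  material Z: E = 10.55 GPa, ρ = 650.8 kg/m³
  material Y: E = 2.360 GPa, ρ = 1207 kg/m³
  material G: E = 2.820 GPa, ρ = 1177 kg/m³
  material S: E = 387.7 GPa, ρ = 3885 kg/m³
  material L: E = 3.326 GPa, ρ = 1120 kg/m³
  material Z: M = 3.37×10⁻³
  material S: M = 1.88×10⁻³
  material L: M = 1.33×10⁻³
  material A: M = 1.21×10⁻³
  material G: M = 1.20×10⁻³
  material Y: M = 1.10×10⁻³
Material Z has the largest M.

material Z, M = 3.37×10⁻³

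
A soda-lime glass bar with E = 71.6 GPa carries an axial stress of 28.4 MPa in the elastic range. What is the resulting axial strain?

ε = σ/E = 28.4 / 71600 = 3.97×10⁻⁴.

3.97×10⁻⁴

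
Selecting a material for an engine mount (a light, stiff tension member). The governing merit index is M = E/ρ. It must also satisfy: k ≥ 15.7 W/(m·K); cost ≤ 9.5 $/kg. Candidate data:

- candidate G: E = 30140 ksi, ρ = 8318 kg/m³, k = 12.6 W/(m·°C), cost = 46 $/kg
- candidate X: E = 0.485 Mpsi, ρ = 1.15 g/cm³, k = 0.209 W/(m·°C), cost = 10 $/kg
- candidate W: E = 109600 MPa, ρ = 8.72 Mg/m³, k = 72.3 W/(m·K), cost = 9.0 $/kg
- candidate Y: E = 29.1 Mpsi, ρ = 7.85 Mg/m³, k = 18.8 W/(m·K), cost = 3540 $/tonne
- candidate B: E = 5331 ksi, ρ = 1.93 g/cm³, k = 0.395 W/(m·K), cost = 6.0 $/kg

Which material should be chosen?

Screen on constraints: k ≥ 15.7 W/(m·K); cost ≤ 9.5 $/kg. Survivors: candidate W, candidate Y.
After converting to SI:
  candidate W: E = 109.6 GPa, ρ = 8720 kg/m³
  candidate Y: E = 200.6 GPa, ρ = 7850 kg/m³
  candidate Y: M = 25.6 MN·m/kg
  candidate W: M = 12.6 MN·m/kg
Candidate Y has the largest M.

candidate Y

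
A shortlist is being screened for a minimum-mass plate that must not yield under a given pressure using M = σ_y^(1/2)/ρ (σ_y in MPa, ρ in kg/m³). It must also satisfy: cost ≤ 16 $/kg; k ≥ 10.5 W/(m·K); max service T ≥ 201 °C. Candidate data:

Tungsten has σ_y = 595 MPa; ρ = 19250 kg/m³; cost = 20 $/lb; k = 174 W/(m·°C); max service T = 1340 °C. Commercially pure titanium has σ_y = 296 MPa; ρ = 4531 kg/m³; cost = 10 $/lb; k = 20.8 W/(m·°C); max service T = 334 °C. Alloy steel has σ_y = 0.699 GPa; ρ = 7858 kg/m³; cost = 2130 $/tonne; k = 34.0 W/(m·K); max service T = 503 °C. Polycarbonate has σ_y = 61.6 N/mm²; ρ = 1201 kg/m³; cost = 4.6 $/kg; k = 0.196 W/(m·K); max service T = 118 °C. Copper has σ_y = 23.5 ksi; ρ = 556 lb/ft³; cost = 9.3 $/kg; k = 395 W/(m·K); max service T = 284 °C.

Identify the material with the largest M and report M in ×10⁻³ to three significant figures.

Screen on constraints: cost ≤ 16 $/kg; k ≥ 10.5 W/(m·K); max service T ≥ 201 °C. Survivors: alloy steel, copper.
After converting to SI:
  alloy steel: σ_y = 699.0 MPa, ρ = 7858 kg/m³
  copper: σ_y = 162.0 MPa, ρ = 8906 kg/m³
  alloy steel: M = 3.36×10⁻³
  copper: M = 1.43×10⁻³
Alloy steel ranks first.

alloy steel, M = 3.36×10⁻³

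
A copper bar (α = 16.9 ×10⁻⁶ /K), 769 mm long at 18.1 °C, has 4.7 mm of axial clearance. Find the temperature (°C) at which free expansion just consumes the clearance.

380 °C

α·L₀·ΔT = 4.7 mm ⇒ ΔT = 4.7 / (16.9×10⁻⁶ × 769.0) = 361.6 K.
T = 18.1 + 361.6 = 379.7 °C.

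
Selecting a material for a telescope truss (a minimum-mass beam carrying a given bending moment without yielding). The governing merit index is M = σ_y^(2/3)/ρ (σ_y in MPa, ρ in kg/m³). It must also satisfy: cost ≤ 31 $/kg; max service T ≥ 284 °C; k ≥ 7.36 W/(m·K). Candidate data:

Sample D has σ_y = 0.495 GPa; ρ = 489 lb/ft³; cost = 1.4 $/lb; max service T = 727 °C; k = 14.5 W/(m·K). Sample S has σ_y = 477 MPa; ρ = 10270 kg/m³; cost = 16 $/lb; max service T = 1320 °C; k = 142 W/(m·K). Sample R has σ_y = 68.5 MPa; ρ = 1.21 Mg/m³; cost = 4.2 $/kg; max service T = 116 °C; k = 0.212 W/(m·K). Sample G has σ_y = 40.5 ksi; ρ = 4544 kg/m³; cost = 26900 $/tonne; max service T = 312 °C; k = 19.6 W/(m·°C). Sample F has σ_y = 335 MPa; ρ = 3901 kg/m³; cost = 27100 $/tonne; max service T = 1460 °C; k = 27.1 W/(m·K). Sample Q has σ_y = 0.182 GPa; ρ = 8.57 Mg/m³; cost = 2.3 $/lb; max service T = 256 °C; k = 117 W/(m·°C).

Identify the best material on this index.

Screen on constraints: cost ≤ 31 $/kg; max service T ≥ 284 °C; k ≥ 7.36 W/(m·K). Survivors: sample D, sample G, sample F.
Normalizing units and computing the index:
  sample D: σ_y = 495.0 MPa, ρ = 7833 kg/m³
  sample G: σ_y = 279.2 MPa, ρ = 4544 kg/m³
  sample F: σ_y = 335.0 MPa, ρ = 3901 kg/m³
  sample F: M = 12.4×10⁻³
  sample G: M = 9.40×10⁻³
  sample D: M = 7.99×10⁻³
Sample F ranks first.

sample F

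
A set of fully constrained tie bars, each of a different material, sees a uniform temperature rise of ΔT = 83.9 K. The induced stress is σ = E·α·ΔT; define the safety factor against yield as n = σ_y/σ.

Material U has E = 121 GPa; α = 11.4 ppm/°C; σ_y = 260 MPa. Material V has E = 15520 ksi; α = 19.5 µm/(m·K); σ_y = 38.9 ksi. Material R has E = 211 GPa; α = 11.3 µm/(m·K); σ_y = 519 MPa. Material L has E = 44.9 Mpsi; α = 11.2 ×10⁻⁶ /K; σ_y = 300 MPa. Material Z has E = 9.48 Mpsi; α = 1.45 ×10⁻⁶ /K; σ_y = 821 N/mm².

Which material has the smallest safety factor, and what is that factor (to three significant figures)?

material L, n = 1.03

With everything in SI (GPa, ×10⁻⁶/K, MPa):
  material U: E = 121.0, α = 11.4, σ_y = 260.0 → σ = 116 MPa, n = 2.25
  material V: E = 107.0, α = 19.5, σ_y = 268.2 → σ = 175 MPa, n = 1.53
  material R: E = 211.0, α = 11.3, σ_y = 519.0 → σ = 200 MPa, n = 2.59
  material L: E = 309.6, α = 11.2, σ_y = 300.0 → σ = 291 MPa, n = 1.03
  material Z: E = 65.36, α = 1.45, σ_y = 821.0 → σ = 7.95 MPa, n = 103
Material L has the lowest safety factor, n = 1.03.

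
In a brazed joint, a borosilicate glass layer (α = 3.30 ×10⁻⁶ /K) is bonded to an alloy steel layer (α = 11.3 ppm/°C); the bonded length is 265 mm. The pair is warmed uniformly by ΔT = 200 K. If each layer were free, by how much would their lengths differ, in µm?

Δα = |3.30 − 11.3|×10⁻⁶/K = 8.00×10⁻⁶/K.
ΔL_mismatch = Δα·L·ΔT = 8.00×10⁻⁶ × 265.0 mm × 200.0 K = 424 µm.

424 µm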